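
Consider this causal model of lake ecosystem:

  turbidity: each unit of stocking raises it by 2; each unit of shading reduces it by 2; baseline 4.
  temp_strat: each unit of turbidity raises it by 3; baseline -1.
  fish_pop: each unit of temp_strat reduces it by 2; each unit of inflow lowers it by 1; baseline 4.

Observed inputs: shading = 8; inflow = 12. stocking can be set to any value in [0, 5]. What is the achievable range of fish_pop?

6 to 66

Substituting into the turbidity equation gives turbidity = 2*stocking - 12.
Substituting into the temp_strat equation gives temp_strat = 6*stocking - 37.
Substituting into the fish_pop equation gives fish_pop = -12*stocking + 66.
Linear in stocking, so extremes are at the endpoints: stocking = 0 gives fish_pop = 66; stocking = 5 gives fish_pop = 6.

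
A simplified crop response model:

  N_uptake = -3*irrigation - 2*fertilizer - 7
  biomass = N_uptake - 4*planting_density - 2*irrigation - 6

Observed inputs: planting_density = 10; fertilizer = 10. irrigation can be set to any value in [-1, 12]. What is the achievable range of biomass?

Substituting into the N_uptake equation gives N_uptake = -3*irrigation - 27.
Substituting into the biomass equation gives biomass = -5*irrigation - 73.
Linear in irrigation, so extremes are at the endpoints: irrigation = -1 gives biomass = -68; irrigation = 12 gives biomass = -133.

-133 to -68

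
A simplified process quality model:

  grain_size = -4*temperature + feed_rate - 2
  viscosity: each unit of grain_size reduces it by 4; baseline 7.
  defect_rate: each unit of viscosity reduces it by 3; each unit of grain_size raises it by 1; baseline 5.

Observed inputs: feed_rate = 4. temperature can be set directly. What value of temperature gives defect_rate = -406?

temperature = 8

Substituting into the grain_size equation gives grain_size = -4*temperature + 2.
viscosity becomes 16*temperature - 1.
defect_rate becomes -52*temperature + 10.
Solve -52*temperature + 10 = -406: temperature = (-406 - 10) / -52 = 8.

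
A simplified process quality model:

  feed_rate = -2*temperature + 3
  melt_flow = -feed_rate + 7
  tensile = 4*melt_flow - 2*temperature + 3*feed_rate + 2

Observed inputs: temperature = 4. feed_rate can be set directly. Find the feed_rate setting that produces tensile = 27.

feed_rate = -5

Intervening on feed_rate fixes its value directly, overriding its dependence on temperature.
Substituting into the tensile equation gives tensile = -feed_rate + 22.
Solve -feed_rate + 22 = 27: feed_rate = (27 - 22) / -1 = -5.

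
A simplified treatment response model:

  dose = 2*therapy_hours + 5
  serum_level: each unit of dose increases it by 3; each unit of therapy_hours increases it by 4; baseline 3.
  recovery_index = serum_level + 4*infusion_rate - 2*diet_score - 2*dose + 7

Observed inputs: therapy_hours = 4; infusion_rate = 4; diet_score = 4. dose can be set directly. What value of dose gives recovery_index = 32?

Intervening on dose fixes its value directly, overriding its dependence on therapy_hours.
Substituting into the serum_level equation gives serum_level = 3*dose + 19.
recovery_index becomes dose + 34.
Solve dose + 34 = 32: dose = (32 - 34) / 1 = -2.

dose = -2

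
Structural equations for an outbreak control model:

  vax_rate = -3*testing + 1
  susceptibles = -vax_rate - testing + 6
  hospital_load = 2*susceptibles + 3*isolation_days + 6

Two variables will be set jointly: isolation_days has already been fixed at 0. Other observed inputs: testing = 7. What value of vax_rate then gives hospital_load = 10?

With isolation_days held at 0:
Intervening on vax_rate fixes its value directly, overriding its dependence on testing.
Substituting into the susceptibles equation gives susceptibles = -vax_rate - 1.
This gives hospital_load = -2*vax_rate + 4.
Solve -2*vax_rate + 4 = 10: vax_rate = (10 - 4) / -2 = -3.

vax_rate = -3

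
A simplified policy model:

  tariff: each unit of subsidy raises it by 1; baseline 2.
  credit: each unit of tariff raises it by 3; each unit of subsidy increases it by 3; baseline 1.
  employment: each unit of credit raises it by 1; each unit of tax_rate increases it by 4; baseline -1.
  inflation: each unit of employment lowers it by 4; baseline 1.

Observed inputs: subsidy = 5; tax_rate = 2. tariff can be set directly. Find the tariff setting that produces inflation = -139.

Intervening on tariff fixes its value directly, overriding its dependence on subsidy.
Substituting into the credit equation gives credit = 3*tariff + 16.
So employment = 3*tariff + 23.
Substituting into the inflation equation gives inflation = -12*tariff - 91.
Solve -12*tariff - 91 = -139: tariff = (-139 + 91) / -12 = 4.

tariff = 4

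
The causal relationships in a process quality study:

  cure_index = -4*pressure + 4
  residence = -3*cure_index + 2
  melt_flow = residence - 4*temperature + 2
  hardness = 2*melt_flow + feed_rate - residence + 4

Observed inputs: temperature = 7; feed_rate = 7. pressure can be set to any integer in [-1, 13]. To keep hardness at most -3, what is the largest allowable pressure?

Substituting into the residence equation gives residence = 12*pressure - 10.
Substituting into the melt_flow equation gives melt_flow = 12*pressure - 36.
Substituting into the hardness equation gives hardness = 12*pressure - 51.
Require 12*pressure - 51 ≤ -3, so pressure ≤ 4.
The largest integer in [-1, 13] satisfying this is 4.

pressure = 4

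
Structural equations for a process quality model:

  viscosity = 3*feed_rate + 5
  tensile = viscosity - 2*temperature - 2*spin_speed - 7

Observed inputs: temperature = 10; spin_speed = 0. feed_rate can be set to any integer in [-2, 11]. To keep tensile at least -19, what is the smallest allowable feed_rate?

feed_rate = 1

Substituting into the tensile equation gives tensile = 3*feed_rate - 22.
Require 3*feed_rate - 22 ≥ -19, so feed_rate ≥ 1.
The smallest integer in [-2, 11] satisfying this is 1.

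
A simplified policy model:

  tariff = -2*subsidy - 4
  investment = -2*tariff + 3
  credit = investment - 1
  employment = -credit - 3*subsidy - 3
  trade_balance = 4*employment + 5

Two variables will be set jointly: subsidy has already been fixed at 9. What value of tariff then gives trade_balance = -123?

tariff = 0

With subsidy held at 9:
Intervening on tariff fixes its value directly, overriding its dependence on subsidy.
Substituting into the credit equation gives credit = -2*tariff + 2.
Substituting into the employment equation gives employment = 2*tariff - 32.
This gives trade_balance = 8*tariff - 123.
Solve 8*tariff - 123 = -123: tariff = (-123 + 123) / 8 = 0.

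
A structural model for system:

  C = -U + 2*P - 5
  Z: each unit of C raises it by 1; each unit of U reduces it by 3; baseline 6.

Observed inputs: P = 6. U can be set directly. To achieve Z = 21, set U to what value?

Substituting into the C equation gives C = -U + 7.
This gives Z = -4*U + 13.
Solve -4*U + 13 = 21: U = (21 - 13) / -4 = -2.

U = -2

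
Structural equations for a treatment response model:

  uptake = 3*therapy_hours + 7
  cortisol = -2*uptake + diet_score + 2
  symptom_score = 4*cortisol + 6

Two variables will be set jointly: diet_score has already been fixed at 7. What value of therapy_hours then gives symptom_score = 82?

therapy_hours = -4

With diet_score held at 7:
Substituting into the cortisol equation gives cortisol = -6*therapy_hours - 5.
symptom_score becomes -24*therapy_hours - 14.
Solve -24*therapy_hours - 14 = 82: therapy_hours = (82 + 14) / -24 = -4.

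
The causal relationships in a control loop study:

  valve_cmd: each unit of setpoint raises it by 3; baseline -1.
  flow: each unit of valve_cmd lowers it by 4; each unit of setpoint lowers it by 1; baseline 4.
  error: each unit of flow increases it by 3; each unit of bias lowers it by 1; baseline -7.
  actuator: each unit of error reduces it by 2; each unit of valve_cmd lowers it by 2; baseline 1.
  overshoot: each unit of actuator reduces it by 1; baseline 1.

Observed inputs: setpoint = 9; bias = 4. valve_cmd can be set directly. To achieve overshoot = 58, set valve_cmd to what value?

valve_cmd = -5

Intervening on valve_cmd fixes its value directly, overriding its dependence on setpoint.
Substituting into the flow equation gives flow = -4*valve_cmd - 5.
Substituting into the error equation gives error = -12*valve_cmd - 26.
Substituting into the actuator equation gives actuator = 22*valve_cmd + 53.
overshoot becomes -22*valve_cmd - 52.
Solve -22*valve_cmd - 52 = 58: valve_cmd = (58 + 52) / -22 = -5.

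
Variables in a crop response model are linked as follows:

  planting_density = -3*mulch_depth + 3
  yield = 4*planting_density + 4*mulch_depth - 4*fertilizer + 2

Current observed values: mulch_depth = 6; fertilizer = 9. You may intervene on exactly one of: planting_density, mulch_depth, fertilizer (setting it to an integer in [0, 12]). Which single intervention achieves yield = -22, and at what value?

set mulch_depth = 0

Intervening on planting_density: yield = 4*planting_density - 10. Reaching -22 requires planting_density = -3, outside [0, 12].
Intervening on mulch_depth: with other inputs at their observed values, yield = -8*mulch_depth - 22. Solving for -22 gives mulch_depth = 0, within [0, 12].
Intervening on fertilizer: yield = -4*fertilizer - 34. Reaching -22 requires fertilizer = -3, outside [0, 12].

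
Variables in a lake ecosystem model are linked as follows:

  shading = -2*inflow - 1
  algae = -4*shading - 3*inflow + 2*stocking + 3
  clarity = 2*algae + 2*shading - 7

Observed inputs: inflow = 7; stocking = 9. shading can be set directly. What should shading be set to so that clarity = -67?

Intervening on shading fixes its value directly, overriding its dependence on inflow.
Substituting into the algae equation gives algae = -4*shading.
clarity becomes -6*shading - 7.
Solve -6*shading - 7 = -67: shading = (-67 + 7) / -6 = 10.

shading = 10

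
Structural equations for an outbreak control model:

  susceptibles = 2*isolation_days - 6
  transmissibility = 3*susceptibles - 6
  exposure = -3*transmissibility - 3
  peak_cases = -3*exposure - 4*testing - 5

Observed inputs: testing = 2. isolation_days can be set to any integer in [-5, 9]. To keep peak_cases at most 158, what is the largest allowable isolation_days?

Substituting into the transmissibility equation gives transmissibility = 6*isolation_days - 24.
exposure becomes -18*isolation_days + 69.
Substituting into the peak_cases equation gives peak_cases = 54*isolation_days - 220.
Require 54*isolation_days - 220 ≤ 158, so isolation_days ≤ 7.
The largest integer in [-5, 9] satisfying this is 7.

isolation_days = 7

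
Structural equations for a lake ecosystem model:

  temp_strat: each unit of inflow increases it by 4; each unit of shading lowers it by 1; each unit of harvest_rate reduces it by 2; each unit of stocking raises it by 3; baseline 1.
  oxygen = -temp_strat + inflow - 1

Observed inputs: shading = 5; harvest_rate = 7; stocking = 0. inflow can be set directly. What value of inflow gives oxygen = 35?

inflow = -6

Substituting into the temp_strat equation gives temp_strat = 4*inflow - 18.
So oxygen = -3*inflow + 17.
Solve -3*inflow + 17 = 35: inflow = (35 - 17) / -3 = -6.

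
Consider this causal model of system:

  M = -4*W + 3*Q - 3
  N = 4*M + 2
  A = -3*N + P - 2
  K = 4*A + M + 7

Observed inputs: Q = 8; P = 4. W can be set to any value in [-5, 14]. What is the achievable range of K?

Substituting into the M equation gives M = -4*W + 21.
So N = -16*W + 86.
Substituting into the A equation gives A = 48*W - 256.
Substituting into the K equation gives K = 188*W - 996.
Linear in W, so extremes are at the endpoints: W = -5 gives K = -1936; W = 14 gives K = 1636.

-1936 to 1636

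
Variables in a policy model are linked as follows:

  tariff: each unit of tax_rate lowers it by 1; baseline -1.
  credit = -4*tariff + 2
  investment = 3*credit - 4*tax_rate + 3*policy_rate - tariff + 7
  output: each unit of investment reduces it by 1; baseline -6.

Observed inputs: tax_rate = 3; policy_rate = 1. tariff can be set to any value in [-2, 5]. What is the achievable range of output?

Intervening on tariff fixes its value directly, overriding its dependence on tax_rate.
Substituting into the investment equation gives investment = -13*tariff + 4.
This gives output = 13*tariff - 10.
Linear in tariff, so extremes are at the endpoints: tariff = -2 gives output = -36; tariff = 5 gives output = 55.

-36 to 55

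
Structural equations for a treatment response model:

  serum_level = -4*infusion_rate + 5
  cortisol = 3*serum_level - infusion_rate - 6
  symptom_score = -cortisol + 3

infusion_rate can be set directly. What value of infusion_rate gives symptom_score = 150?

Substituting into the cortisol equation gives cortisol = -13*infusion_rate + 9.
This gives symptom_score = 13*infusion_rate - 6.
Solve 13*infusion_rate - 6 = 150: infusion_rate = (150 + 6) / 13 = 12.

infusion_rate = 12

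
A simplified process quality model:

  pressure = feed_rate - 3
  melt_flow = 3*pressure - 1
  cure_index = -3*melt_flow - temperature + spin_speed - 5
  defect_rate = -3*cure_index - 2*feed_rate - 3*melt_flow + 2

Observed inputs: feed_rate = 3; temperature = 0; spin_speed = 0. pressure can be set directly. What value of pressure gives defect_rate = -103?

Intervening on pressure fixes its value directly, overriding its dependence on feed_rate.
Substituting into the cure_index equation gives cure_index = -9*pressure - 2.
defect_rate becomes 18*pressure + 5.
Solve 18*pressure + 5 = -103: pressure = (-103 - 5) / 18 = -6.

pressure = -6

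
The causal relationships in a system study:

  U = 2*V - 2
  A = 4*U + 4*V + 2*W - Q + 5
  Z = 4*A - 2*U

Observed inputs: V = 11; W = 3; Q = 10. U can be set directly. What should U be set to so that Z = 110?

Intervening on U fixes its value directly, overriding its dependence on V.
Substituting into the A equation gives A = 4*U + 45.
Substituting into the Z equation gives Z = 14*U + 180.
Solve 14*U + 180 = 110: U = (110 - 180) / 14 = -5.

U = -5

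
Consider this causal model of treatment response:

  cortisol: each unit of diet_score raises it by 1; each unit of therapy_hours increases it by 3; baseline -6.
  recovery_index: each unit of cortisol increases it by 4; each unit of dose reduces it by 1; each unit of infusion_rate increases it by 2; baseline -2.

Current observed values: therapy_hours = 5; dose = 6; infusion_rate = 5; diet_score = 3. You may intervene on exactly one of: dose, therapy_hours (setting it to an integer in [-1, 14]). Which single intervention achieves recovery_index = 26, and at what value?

Intervening on dose: recovery_index = -dose + 56. Reaching 26 requires dose = 30, outside [-1, 14].
Intervening on therapy_hours: with other inputs at their observed values, recovery_index = 12*therapy_hours - 10. Solving for 26 gives therapy_hours = 3, within [-1, 14].

set therapy_hours = 3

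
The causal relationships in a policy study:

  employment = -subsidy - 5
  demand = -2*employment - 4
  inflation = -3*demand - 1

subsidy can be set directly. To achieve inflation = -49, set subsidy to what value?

Substituting into the demand equation gives demand = 2*subsidy + 6.
Substituting into the inflation equation gives inflation = -6*subsidy - 19.
Solve -6*subsidy - 19 = -49: subsidy = (-49 + 19) / -6 = 5.

subsidy = 5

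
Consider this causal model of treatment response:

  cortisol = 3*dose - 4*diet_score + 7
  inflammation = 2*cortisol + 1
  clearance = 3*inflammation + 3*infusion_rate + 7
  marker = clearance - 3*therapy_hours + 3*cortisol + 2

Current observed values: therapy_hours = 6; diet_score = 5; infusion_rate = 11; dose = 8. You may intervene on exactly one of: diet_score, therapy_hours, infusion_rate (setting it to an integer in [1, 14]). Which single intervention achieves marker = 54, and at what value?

set diet_score = 7

Intervening on diet_score: with other inputs at their observed values, marker = -36*diet_score + 306. Solving for 54 gives diet_score = 7, within [1, 14].
Intervening on therapy_hours: marker = -3*therapy_hours + 144. Reaching 54 requires therapy_hours = 30, outside [1, 14].
Intervening on infusion_rate: marker = 3*infusion_rate + 93. Reaching 54 requires infusion_rate = -13, outside [1, 14].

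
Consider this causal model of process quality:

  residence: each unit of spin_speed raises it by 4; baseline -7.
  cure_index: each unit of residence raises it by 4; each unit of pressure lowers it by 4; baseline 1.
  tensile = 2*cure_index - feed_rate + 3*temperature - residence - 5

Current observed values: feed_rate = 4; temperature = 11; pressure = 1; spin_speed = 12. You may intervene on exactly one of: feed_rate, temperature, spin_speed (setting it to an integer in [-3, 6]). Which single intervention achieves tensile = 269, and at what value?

set temperature = -1

Intervening on feed_rate: tensile = -feed_rate + 309. Reaching 269 requires feed_rate = 40, outside [-3, 6].
Intervening on temperature: with other inputs at their observed values, tensile = 3*temperature + 272. Solving for 269 gives temperature = -1, within [-3, 6].
Intervening on spin_speed: tensile = 28*spin_speed - 31. Reaching 269 requires spin_speed = 75/7, not an integer.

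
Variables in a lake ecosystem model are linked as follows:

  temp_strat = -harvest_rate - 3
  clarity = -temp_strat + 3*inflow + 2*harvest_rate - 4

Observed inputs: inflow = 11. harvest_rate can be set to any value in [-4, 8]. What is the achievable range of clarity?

20 to 56

Substituting into the clarity equation gives clarity = 3*harvest_rate + 32.
Linear in harvest_rate, so extremes are at the endpoints: harvest_rate = -4 gives clarity = 20; harvest_rate = 8 gives clarity = 56.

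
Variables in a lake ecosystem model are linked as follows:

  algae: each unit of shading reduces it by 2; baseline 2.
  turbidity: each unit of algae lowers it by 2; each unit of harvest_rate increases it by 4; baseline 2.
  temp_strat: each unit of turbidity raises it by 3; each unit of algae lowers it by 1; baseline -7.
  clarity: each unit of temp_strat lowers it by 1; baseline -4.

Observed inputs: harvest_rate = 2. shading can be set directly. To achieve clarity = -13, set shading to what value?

Substituting into the turbidity equation gives turbidity = 4*shading + 6.
This gives temp_strat = 14*shading + 9.
This gives clarity = -14*shading - 13.
Solve -14*shading - 13 = -13: shading = (-13 + 13) / -14 = 0.

shading = 0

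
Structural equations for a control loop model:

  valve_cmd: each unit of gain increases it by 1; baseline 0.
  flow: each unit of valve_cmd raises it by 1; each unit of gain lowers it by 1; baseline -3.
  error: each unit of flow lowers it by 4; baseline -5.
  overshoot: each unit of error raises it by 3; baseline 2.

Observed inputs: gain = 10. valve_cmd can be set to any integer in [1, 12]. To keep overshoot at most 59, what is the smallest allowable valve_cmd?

Intervening on valve_cmd fixes its value directly, overriding its dependence on gain.
Substituting into the flow equation gives flow = valve_cmd - 13.
Substituting into the error equation gives error = -4*valve_cmd + 47.
This gives overshoot = -12*valve_cmd + 143.
Require -12*valve_cmd + 143 ≤ 59, so valve_cmd ≥ 7.
The smallest integer in [1, 12] satisfying this is 7.

valve_cmd = 7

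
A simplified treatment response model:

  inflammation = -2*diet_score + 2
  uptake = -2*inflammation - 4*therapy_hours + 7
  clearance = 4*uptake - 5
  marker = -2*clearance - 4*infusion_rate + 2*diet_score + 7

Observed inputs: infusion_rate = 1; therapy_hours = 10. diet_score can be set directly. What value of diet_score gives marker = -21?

Substituting into the uptake equation gives uptake = 4*diet_score - 37.
Substituting into the clearance equation gives clearance = 16*diet_score - 153.
Substituting into the marker equation gives marker = -30*diet_score + 309.
Solve -30*diet_score + 309 = -21: diet_score = (-21 - 309) / -30 = 11.

diet_score = 11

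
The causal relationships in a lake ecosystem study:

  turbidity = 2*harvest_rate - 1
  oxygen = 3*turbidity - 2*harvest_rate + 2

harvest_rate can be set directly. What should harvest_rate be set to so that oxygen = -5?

Substituting into the oxygen equation gives oxygen = 4*harvest_rate - 1.
Solve 4*harvest_rate - 1 = -5: harvest_rate = (-5 + 1) / 4 = -1.

harvest_rate = -1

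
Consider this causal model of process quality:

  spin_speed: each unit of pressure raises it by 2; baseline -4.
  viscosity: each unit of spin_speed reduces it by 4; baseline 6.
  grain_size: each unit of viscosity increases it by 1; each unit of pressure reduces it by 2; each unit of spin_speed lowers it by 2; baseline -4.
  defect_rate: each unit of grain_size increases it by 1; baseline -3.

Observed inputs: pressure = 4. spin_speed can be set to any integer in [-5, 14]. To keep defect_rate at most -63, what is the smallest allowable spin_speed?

spin_speed = 9

Intervening on spin_speed fixes its value directly, overriding its dependence on pressure.
Substituting into the grain_size equation gives grain_size = -6*spin_speed - 6.
Substituting into the defect_rate equation gives defect_rate = -6*spin_speed - 9.
Require -6*spin_speed - 9 ≤ -63, so spin_speed ≥ 9.
The smallest integer in [-5, 14] satisfying this is 9.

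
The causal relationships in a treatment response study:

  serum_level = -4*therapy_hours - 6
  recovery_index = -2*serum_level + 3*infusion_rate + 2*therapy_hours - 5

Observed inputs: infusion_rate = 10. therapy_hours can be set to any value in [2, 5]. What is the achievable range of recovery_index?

Substituting into the recovery_index equation gives recovery_index = 10*therapy_hours + 37.
Linear in therapy_hours, so extremes are at the endpoints: therapy_hours = 2 gives recovery_index = 57; therapy_hours = 5 gives recovery_index = 87.

57 to 87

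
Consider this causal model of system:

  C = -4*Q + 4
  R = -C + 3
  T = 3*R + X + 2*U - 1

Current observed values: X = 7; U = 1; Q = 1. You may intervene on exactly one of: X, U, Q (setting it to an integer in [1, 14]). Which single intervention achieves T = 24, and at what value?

Intervening on X: with other inputs at their observed values, T = X + 10. Solving for 24 gives X = 14, within [1, 14].
Intervening on U: T = 2*U + 15. Reaching 24 requires U = 9/2, not an integer.
Intervening on Q: T = 12*Q + 5. Reaching 24 requires Q = 19/12, not an integer.

set X = 14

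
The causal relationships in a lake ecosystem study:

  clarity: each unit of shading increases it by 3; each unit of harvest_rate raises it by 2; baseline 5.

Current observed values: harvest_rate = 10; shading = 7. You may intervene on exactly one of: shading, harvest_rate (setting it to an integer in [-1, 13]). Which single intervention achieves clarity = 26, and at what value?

set harvest_rate = 0

Intervening on shading: clarity = 3*shading + 25. Reaching 26 requires shading = 1/3, not an integer.
Intervening on harvest_rate: with other inputs at their observed values, clarity = 2*harvest_rate + 26. Solving for 26 gives harvest_rate = 0, within [-1, 13].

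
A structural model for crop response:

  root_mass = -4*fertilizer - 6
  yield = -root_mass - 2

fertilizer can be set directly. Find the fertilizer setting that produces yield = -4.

Substituting into the yield equation gives yield = 4*fertilizer + 4.
Solve 4*fertilizer + 4 = -4: fertilizer = (-4 - 4) / 4 = -2.

fertilizer = -2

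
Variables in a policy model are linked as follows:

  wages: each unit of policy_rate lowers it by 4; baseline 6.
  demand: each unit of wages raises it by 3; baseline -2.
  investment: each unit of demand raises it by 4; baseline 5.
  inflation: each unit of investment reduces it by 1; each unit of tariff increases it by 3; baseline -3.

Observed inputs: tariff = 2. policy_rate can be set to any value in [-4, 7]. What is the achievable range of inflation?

-258 to 270

Substituting into the demand equation gives demand = -12*policy_rate + 16.
This gives investment = -48*policy_rate + 69.
This gives inflation = 48*policy_rate - 66.
Linear in policy_rate, so extremes are at the endpoints: policy_rate = -4 gives inflation = -258; policy_rate = 7 gives inflation = 270.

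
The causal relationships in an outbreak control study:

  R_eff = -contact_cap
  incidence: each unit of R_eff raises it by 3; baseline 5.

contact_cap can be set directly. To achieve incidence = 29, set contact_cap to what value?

contact_cap = -8

Substituting into the incidence equation gives incidence = -3*contact_cap + 5.
Solve -3*contact_cap + 5 = 29: contact_cap = (29 - 5) / -3 = -8.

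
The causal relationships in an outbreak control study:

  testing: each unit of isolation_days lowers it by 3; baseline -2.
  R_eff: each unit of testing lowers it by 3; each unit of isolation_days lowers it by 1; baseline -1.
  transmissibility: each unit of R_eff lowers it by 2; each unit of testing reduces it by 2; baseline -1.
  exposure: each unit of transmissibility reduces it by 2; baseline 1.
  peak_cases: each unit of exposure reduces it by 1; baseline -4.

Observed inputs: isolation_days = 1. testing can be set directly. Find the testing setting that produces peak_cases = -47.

testing = -6

Intervening on testing fixes its value directly, overriding its dependence on isolation_days.
Substituting into the R_eff equation gives R_eff = -3*testing - 2.
Substituting into the transmissibility equation gives transmissibility = 4*testing + 3.
exposure becomes -8*testing - 5.
Substituting into the peak_cases equation gives peak_cases = 8*testing + 1.
Solve 8*testing + 1 = -47: testing = (-47 - 1) / 8 = -6.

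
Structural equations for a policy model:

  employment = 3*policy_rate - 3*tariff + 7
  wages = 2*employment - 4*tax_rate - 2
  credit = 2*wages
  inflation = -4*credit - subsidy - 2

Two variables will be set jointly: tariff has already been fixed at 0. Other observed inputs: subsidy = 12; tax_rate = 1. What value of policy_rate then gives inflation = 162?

policy_rate = -5

With tariff held at 0:
Substituting into the employment equation gives employment = 3*policy_rate + 7.
Substituting into the wages equation gives wages = 6*policy_rate + 8.
This gives credit = 12*policy_rate + 16.
So inflation = -48*policy_rate - 78.
Solve -48*policy_rate - 78 = 162: policy_rate = (162 + 78) / -48 = -5.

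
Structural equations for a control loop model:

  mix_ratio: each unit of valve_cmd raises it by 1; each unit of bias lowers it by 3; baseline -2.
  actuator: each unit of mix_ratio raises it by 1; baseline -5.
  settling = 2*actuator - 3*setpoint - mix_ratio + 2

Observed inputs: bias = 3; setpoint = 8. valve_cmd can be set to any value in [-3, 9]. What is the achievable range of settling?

Substituting into the mix_ratio equation gives mix_ratio = valve_cmd - 11.
actuator becomes valve_cmd - 16.
So settling = valve_cmd - 43.
Linear in valve_cmd, so extremes are at the endpoints: valve_cmd = -3 gives settling = -46; valve_cmd = 9 gives settling = -34.

-46 to -34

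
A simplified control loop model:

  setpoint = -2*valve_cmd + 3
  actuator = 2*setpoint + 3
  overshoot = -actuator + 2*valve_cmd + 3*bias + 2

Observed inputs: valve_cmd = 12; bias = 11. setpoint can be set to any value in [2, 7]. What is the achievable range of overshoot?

42 to 52

Intervening on setpoint fixes its value directly, overriding its dependence on valve_cmd.
Substituting into the overshoot equation gives overshoot = -2*setpoint + 56.
Linear in setpoint, so extremes are at the endpoints: setpoint = 2 gives overshoot = 52; setpoint = 7 gives overshoot = 42.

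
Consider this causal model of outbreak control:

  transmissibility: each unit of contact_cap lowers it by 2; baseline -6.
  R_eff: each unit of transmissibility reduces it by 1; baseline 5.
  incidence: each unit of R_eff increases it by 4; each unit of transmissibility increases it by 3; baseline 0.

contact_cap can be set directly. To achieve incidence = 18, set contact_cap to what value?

Substituting into the R_eff equation gives R_eff = 2*contact_cap + 11.
Substituting into the incidence equation gives incidence = 2*contact_cap + 26.
Solve 2*contact_cap + 26 = 18: contact_cap = (18 - 26) / 2 = -4.

contact_cap = -4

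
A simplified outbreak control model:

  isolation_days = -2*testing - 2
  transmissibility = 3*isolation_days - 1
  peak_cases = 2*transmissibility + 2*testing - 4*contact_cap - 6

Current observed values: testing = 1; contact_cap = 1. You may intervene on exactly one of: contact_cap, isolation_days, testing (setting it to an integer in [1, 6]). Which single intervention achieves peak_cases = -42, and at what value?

Intervening on contact_cap: with other inputs at their observed values, peak_cases = -4*contact_cap - 30. Solving for -42 gives contact_cap = 3, within [1, 6].
Intervening on isolation_days: peak_cases = 6*isolation_days - 10. Reaching -42 requires isolation_days = -16/3, not an integer.
Intervening on testing: peak_cases = -10*testing - 24. Reaching -42 requires testing = 9/5, not an integer.

set contact_cap = 3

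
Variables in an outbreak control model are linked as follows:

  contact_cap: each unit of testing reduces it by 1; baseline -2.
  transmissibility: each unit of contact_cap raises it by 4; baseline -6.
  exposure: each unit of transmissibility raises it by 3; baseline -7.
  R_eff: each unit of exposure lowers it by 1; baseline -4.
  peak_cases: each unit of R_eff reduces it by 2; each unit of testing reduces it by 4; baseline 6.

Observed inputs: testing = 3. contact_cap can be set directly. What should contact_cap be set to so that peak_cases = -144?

contact_cap = -4

Intervening on contact_cap fixes its value directly, overriding its dependence on testing.
Substituting into the exposure equation gives exposure = 12*contact_cap - 25.
This gives R_eff = -12*contact_cap + 21.
Substituting into the peak_cases equation gives peak_cases = 24*contact_cap - 48.
Solve 24*contact_cap - 48 = -144: contact_cap = (-144 + 48) / 24 = -4.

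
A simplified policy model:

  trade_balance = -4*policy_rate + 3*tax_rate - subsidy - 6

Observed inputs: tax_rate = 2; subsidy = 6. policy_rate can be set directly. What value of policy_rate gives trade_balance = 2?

policy_rate = -2

Substituting into the trade_balance equation gives trade_balance = -4*policy_rate - 6.
Solve -4*policy_rate - 6 = 2: policy_rate = (2 + 6) / -4 = -2.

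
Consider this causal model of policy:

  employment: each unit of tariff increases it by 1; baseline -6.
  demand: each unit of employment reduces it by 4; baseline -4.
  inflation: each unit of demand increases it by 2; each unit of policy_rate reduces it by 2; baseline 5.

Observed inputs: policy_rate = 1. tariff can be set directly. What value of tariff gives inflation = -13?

tariff = 7

Substituting into the demand equation gives demand = -4*tariff + 20.
Substituting into the inflation equation gives inflation = -8*tariff + 43.
Solve -8*tariff + 43 = -13: tariff = (-13 - 43) / -8 = 7.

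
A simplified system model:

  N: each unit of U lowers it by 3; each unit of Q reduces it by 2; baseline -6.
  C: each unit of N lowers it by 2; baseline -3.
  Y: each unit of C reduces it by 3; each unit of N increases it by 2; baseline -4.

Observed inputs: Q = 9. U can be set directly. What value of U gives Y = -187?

U = 0

Substituting into the N equation gives N = -3*U - 24.
C becomes 6*U + 45.
Substituting into the Y equation gives Y = -24*U - 187.
Solve -24*U - 187 = -187: U = (-187 + 187) / -24 = 0.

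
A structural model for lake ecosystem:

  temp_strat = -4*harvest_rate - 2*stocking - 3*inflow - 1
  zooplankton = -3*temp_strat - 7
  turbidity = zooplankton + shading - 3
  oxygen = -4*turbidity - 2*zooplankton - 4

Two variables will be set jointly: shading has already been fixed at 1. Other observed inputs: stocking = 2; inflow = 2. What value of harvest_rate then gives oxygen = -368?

harvest_rate = 3

With shading held at 1:
Substituting into the temp_strat equation gives temp_strat = -4*harvest_rate - 11.
This gives zooplankton = 12*harvest_rate + 26.
This gives turbidity = 12*harvest_rate + 24.
Substituting into the oxygen equation gives oxygen = -72*harvest_rate - 152.
Solve -72*harvest_rate - 152 = -368: harvest_rate = (-368 + 152) / -72 = 3.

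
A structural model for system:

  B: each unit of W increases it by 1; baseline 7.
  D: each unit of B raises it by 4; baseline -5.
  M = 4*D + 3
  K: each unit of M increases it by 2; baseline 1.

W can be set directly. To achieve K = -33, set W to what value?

W = -7

Substituting into the D equation gives D = 4*W + 23.
Substituting into the M equation gives M = 16*W + 95.
K becomes 32*W + 191.
Solve 32*W + 191 = -33: W = (-33 - 191) / 32 = -7.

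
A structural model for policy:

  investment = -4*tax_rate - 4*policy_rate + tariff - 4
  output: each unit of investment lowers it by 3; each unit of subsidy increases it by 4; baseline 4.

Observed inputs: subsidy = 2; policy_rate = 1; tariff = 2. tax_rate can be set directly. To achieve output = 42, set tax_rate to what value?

tax_rate = 1

Substituting into the investment equation gives investment = -4*tax_rate - 6.
Substituting into the output equation gives output = 12*tax_rate + 30.
Solve 12*tax_rate + 30 = 42: tax_rate = (42 - 30) / 12 = 1.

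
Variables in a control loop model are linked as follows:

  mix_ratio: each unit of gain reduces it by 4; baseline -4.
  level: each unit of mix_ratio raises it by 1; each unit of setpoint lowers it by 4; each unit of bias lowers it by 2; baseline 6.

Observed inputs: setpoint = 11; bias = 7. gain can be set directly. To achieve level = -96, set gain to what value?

Substituting into the level equation gives level = -4*gain - 56.
Solve -4*gain - 56 = -96: gain = (-96 + 56) / -4 = 10.

gain = 10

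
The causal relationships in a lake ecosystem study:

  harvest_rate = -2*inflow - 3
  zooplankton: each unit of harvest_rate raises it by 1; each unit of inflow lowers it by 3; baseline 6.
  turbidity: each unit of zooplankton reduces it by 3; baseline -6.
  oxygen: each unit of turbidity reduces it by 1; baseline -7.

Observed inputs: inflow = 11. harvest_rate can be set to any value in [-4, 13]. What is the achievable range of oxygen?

Intervening on harvest_rate fixes its value directly, overriding its dependence on inflow.
Substituting into the zooplankton equation gives zooplankton = harvest_rate - 27.
turbidity becomes -3*harvest_rate + 75.
So oxygen = 3*harvest_rate - 82.
Linear in harvest_rate, so extremes are at the endpoints: harvest_rate = -4 gives oxygen = -94; harvest_rate = 13 gives oxygen = -43.

-94 to -43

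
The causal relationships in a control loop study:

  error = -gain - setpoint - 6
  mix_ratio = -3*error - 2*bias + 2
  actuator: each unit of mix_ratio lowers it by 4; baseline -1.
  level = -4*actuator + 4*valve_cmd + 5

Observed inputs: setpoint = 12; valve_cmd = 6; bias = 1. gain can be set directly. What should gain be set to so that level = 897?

Substituting into the error equation gives error = -gain - 18.
So mix_ratio = 3*gain + 54.
This gives actuator = -12*gain - 217.
Substituting into the level equation gives level = 48*gain + 897.
Solve 48*gain + 897 = 897: gain = (897 - 897) / 48 = 0.

gain = 0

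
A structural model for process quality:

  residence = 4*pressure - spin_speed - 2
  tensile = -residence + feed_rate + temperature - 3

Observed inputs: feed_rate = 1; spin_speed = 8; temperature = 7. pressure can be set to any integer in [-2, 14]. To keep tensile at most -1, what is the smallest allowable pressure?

Substituting into the residence equation gives residence = 4*pressure - 10.
So tensile = -4*pressure + 15.
Require -4*pressure + 15 ≤ -1, so pressure ≥ 4.
The smallest integer in [-2, 14] satisfying this is 4.

pressure = 4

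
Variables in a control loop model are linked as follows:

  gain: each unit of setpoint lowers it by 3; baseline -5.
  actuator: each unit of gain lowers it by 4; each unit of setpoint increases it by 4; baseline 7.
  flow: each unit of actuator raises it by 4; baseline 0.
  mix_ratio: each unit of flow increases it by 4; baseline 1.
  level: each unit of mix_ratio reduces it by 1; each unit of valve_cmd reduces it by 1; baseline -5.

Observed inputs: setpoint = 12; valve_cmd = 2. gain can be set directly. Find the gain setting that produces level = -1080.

gain = -3

Intervening on gain fixes its value directly, overriding its dependence on setpoint.
Substituting into the actuator equation gives actuator = -4*gain + 55.
flow becomes -16*gain + 220.
Substituting into the mix_ratio equation gives mix_ratio = -64*gain + 881.
Substituting into the level equation gives level = 64*gain - 888.
Solve 64*gain - 888 = -1080: gain = (-1080 + 888) / 64 = -3.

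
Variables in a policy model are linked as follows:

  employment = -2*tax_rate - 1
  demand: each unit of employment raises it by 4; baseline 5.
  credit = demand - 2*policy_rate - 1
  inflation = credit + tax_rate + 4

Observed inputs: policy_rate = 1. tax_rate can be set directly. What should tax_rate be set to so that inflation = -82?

tax_rate = 12

Substituting into the demand equation gives demand = -8*tax_rate + 1.
credit becomes -8*tax_rate - 2.
So inflation = -7*tax_rate + 2.
Solve -7*tax_rate + 2 = -82: tax_rate = (-82 - 2) / -7 = 12.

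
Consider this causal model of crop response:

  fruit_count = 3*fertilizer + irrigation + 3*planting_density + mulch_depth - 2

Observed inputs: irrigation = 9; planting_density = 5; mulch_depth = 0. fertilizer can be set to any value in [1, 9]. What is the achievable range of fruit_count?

Substituting into the fruit_count equation gives fruit_count = 3*fertilizer + 22.
Linear in fertilizer, so extremes are at the endpoints: fertilizer = 1 gives fruit_count = 25; fertilizer = 9 gives fruit_count = 49.

25 to 49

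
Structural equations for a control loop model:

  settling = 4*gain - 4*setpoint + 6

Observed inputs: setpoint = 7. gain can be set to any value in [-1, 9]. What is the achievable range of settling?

Substituting into the settling equation gives settling = 4*gain - 22.
Linear in gain, so extremes are at the endpoints: gain = -1 gives settling = -26; gain = 9 gives settling = 14.

-26 to 14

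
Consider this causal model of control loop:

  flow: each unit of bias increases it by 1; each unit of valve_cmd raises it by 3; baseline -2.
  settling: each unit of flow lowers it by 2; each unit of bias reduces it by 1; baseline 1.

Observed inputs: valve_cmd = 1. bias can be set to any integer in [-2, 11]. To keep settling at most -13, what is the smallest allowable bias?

Substituting into the flow equation gives flow = bias + 1.
So settling = -3*bias - 1.
Require -3*bias - 1 ≤ -13, so bias ≥ 4.
The smallest integer in [-2, 11] satisfying this is 4.

bias = 4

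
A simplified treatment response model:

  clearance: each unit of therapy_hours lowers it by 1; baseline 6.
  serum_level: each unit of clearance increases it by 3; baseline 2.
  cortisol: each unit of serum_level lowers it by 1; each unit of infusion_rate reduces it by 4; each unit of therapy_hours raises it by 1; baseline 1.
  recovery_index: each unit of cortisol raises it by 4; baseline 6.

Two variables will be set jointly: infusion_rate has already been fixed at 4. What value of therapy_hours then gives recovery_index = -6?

With infusion_rate held at 4:
Substituting into the serum_level equation gives serum_level = -3*therapy_hours + 20.
Substituting into the cortisol equation gives cortisol = 4*therapy_hours - 35.
This gives recovery_index = 16*therapy_hours - 134.
Solve 16*therapy_hours - 134 = -6: therapy_hours = (-6 + 134) / 16 = 8.

therapy_hours = 8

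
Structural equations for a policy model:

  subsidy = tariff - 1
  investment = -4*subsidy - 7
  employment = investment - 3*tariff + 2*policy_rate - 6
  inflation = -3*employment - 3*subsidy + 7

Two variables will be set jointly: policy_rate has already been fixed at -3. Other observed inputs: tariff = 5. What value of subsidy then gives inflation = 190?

With policy_rate held at -3:
Intervening on subsidy fixes its value directly, overriding its dependence on tariff.
Substituting into the employment equation gives employment = -4*subsidy - 34.
inflation becomes 9*subsidy + 109.
Solve 9*subsidy + 109 = 190: subsidy = (190 - 109) / 9 = 9.

subsidy = 9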